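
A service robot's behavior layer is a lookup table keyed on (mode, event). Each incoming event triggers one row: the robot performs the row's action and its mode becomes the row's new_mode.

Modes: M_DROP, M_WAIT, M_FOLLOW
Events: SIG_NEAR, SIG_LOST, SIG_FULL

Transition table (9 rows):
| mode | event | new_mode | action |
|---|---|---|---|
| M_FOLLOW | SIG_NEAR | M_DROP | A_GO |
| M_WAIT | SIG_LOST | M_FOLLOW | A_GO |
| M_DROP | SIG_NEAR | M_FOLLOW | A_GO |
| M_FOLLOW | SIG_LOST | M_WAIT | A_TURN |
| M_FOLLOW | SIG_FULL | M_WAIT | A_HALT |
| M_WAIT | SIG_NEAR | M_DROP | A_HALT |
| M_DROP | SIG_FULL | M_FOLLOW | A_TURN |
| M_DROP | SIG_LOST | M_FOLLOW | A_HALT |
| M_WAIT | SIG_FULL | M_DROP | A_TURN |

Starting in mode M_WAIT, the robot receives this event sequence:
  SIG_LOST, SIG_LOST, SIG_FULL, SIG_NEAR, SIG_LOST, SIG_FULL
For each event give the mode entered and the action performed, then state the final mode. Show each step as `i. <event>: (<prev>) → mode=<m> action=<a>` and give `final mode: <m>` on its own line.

final mode: M_DROP

1. SIG_LOST: (M_WAIT) → mode=M_FOLLOW action=A_GO
2. SIG_LOST: (M_FOLLOW) → mode=M_WAIT action=A_TURN
3. SIG_FULL: (M_WAIT) → mode=M_DROP action=A_TURN
4. SIG_NEAR: (M_DROP) → mode=M_FOLLOW action=A_GO
5. SIG_LOST: (M_FOLLOW) → mode=M_WAIT action=A_TURN
6. SIG_FULL: (M_WAIT) → mode=M_DROP action=A_TURN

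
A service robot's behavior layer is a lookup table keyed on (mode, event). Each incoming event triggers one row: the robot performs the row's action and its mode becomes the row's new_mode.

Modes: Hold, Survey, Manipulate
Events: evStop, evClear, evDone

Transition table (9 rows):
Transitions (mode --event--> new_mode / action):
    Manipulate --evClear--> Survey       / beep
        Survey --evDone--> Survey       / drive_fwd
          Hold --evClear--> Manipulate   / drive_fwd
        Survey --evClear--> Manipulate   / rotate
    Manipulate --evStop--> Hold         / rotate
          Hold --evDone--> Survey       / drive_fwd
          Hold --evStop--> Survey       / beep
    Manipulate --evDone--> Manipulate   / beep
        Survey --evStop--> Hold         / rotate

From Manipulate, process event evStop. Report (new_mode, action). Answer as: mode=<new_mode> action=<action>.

current mode = Manipulate; filter table to that mode:
  (Manipulate, evClear) → (Survey, beep)
  (Manipulate, evStop) → (Hold, rotate)  ← event matches
  (Manipulate, evDone) → (Manipulate, beep)
event = evStop selects (Hold, rotate)

mode=Hold action=rotate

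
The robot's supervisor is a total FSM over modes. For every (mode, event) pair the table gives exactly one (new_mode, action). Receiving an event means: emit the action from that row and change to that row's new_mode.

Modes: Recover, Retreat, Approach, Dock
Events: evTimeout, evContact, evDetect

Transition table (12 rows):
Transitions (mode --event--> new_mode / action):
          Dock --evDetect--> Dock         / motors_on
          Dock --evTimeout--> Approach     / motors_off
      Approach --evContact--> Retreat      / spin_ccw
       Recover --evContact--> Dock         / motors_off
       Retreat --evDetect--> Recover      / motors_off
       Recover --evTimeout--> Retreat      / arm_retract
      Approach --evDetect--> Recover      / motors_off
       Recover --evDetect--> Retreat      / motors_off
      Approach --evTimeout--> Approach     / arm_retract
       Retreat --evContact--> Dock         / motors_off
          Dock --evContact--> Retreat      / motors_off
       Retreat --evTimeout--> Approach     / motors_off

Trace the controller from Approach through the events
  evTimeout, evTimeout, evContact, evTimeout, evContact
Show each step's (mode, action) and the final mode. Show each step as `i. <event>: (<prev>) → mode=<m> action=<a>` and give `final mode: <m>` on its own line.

1. evTimeout: (Approach) → mode=Approach action=arm_retract
2. evTimeout: (Approach) → mode=Approach action=arm_retract
3. evContact: (Approach) → mode=Retreat action=spin_ccw
4. evTimeout: (Retreat) → mode=Approach action=motors_off
5. evContact: (Approach) → mode=Retreat action=spin_ccw

final mode: Retreat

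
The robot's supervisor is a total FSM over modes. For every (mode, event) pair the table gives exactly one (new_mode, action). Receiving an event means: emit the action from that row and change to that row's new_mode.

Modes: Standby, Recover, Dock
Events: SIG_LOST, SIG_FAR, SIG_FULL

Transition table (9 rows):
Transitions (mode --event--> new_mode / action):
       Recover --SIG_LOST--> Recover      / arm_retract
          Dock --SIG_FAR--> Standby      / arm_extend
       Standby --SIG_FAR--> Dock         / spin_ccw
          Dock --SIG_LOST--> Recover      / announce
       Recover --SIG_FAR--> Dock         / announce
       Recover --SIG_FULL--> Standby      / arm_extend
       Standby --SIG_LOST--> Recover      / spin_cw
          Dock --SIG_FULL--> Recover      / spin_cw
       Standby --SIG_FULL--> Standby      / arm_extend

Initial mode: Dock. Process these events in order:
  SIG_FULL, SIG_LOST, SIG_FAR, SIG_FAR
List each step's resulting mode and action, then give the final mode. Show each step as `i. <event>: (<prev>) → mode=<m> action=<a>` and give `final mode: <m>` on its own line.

final mode: Standby

1. SIG_FULL: (Dock) → mode=Recover action=spin_cw
2. SIG_LOST: (Recover) → mode=Recover action=arm_retract
3. SIG_FAR: (Recover) → mode=Dock action=announce
4. SIG_FAR: (Dock) → mode=Standby action=arm_extend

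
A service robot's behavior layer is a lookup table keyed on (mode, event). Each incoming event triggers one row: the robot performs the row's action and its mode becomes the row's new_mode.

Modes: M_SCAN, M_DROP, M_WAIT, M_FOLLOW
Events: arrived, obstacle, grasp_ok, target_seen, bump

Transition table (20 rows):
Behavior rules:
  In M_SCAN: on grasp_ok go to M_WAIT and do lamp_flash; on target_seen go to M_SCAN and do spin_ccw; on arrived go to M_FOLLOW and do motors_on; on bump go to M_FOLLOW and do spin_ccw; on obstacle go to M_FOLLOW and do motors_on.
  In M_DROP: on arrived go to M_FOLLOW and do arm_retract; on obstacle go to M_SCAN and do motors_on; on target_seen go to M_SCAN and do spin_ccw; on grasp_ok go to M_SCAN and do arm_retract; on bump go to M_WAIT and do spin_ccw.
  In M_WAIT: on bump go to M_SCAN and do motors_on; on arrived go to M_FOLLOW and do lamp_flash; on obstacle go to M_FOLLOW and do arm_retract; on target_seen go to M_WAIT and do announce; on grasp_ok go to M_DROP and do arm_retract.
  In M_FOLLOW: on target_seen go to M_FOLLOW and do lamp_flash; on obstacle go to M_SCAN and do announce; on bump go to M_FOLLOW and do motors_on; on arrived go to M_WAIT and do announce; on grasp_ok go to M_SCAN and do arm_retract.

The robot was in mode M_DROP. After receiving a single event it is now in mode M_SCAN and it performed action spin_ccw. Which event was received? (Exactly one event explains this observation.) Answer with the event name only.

target_seen

try arrived: (M_DROP, arrived) → (M_FOLLOW, arm_retract)
try obstacle: (M_DROP, obstacle) → (M_SCAN, motors_on)
try grasp_ok: (M_DROP, grasp_ok) → (M_SCAN, arm_retract)
try target_seen: (M_DROP, target_seen) → (M_SCAN, spin_ccw)  ← matches
try bump: (M_DROP, bump) → (M_WAIT, spin_ccw)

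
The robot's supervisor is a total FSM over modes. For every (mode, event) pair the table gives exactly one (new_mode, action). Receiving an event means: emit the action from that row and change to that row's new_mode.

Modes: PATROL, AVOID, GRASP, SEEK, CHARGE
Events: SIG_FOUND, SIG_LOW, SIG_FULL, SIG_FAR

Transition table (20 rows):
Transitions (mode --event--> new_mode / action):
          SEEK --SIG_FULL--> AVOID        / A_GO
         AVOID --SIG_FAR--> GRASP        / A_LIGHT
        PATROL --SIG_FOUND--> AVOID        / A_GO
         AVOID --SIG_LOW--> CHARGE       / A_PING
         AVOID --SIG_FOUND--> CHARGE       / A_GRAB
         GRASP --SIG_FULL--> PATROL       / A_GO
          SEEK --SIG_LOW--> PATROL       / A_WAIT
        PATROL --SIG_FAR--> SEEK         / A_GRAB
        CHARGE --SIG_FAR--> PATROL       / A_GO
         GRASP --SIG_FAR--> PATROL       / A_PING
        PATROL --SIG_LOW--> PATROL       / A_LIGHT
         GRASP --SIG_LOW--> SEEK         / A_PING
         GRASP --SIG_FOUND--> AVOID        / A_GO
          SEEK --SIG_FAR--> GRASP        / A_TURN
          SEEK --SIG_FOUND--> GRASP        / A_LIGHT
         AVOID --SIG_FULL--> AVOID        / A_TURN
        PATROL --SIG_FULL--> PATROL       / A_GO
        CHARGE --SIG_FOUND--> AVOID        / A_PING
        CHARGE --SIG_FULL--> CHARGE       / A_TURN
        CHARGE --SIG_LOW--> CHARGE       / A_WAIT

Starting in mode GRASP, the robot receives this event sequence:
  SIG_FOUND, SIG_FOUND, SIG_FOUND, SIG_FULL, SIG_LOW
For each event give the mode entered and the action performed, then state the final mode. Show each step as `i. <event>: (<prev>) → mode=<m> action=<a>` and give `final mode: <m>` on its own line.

final mode: CHARGE

1. SIG_FOUND: (GRASP) → mode=AVOID action=A_GO
2. SIG_FOUND: (AVOID) → mode=CHARGE action=A_GRAB
3. SIG_FOUND: (CHARGE) → mode=AVOID action=A_PING
4. SIG_FULL: (AVOID) → mode=AVOID action=A_TURN
5. SIG_LOW: (AVOID) → mode=CHARGE action=A_PING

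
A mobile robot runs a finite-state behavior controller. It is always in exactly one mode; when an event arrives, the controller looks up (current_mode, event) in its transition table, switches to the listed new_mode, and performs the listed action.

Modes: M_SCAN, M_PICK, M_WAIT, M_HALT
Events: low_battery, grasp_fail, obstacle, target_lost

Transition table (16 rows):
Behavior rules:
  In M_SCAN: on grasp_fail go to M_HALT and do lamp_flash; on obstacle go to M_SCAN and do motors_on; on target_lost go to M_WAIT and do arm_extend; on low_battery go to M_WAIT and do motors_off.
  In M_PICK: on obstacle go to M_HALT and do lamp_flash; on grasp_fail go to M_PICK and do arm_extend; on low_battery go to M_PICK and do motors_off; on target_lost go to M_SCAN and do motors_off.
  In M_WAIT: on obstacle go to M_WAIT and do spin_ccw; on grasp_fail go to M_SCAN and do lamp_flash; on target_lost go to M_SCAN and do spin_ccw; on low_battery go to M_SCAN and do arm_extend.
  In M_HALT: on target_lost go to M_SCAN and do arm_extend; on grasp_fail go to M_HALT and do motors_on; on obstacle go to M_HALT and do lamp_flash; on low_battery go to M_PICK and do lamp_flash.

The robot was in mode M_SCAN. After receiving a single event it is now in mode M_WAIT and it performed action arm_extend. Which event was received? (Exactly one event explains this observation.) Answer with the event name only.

try low_battery: (M_SCAN, low_battery) → (M_WAIT, motors_off)
try grasp_fail: (M_SCAN, grasp_fail) → (M_HALT, lamp_flash)
try obstacle: (M_SCAN, obstacle) → (M_SCAN, motors_on)
try target_lost: (M_SCAN, target_lost) → (M_WAIT, arm_extend)  ← matches

target_lost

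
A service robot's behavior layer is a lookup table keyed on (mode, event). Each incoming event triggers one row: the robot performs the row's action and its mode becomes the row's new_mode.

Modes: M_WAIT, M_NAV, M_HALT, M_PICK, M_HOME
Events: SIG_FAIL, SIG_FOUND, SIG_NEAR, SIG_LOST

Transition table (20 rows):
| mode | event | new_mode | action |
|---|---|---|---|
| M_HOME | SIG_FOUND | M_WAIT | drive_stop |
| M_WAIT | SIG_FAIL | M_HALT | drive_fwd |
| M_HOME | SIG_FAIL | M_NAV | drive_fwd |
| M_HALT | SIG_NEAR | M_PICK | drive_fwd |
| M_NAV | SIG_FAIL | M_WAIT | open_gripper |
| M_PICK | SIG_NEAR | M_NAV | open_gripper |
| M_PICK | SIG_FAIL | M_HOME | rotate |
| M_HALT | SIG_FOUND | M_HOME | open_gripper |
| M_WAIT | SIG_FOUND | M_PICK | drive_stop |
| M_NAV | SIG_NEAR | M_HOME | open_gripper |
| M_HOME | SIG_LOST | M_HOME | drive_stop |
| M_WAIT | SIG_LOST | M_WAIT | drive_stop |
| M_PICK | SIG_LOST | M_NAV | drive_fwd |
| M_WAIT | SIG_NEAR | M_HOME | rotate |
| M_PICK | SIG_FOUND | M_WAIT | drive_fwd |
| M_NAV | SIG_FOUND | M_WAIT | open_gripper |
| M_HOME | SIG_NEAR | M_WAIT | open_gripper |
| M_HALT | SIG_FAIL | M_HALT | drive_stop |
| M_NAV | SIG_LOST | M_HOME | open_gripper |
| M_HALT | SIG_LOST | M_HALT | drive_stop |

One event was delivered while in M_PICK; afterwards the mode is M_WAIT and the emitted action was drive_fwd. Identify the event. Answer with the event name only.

SIG_FOUND

try SIG_FAIL: (M_PICK, SIG_FAIL) → (M_HOME, rotate)
try SIG_FOUND: (M_PICK, SIG_FOUND) → (M_WAIT, drive_fwd)  ← matches
try SIG_NEAR: (M_PICK, SIG_NEAR) → (M_NAV, open_gripper)
try SIG_LOST: (M_PICK, SIG_LOST) → (M_NAV, drive_fwd)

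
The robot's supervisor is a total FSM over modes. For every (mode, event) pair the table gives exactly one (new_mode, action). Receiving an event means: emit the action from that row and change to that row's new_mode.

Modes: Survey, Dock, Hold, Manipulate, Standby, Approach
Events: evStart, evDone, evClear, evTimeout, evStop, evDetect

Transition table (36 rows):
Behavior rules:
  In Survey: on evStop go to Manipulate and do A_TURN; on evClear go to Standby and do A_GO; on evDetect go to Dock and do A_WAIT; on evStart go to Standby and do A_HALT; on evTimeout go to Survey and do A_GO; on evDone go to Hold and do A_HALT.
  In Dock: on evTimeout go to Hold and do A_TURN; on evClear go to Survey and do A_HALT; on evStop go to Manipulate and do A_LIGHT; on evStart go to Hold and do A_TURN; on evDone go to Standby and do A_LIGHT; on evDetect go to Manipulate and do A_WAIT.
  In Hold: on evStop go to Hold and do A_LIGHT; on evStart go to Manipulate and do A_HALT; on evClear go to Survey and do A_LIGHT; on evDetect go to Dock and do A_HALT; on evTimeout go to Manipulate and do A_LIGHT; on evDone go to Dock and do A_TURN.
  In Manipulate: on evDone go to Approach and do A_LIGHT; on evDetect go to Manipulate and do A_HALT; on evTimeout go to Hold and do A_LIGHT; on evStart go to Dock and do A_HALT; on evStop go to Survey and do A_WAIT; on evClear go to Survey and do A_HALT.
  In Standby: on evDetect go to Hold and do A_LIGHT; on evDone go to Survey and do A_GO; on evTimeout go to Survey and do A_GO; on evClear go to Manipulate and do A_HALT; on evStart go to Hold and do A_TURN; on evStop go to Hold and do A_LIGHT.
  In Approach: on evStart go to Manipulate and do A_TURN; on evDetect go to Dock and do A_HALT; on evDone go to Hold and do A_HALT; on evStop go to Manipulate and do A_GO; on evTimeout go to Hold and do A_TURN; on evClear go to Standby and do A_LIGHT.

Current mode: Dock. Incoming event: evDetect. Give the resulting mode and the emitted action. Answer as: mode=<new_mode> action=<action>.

current mode = Dock; filter table to that mode:
  (Dock, evTimeout) → (Hold, A_TURN)
  (Dock, evClear) → (Survey, A_HALT)
  (Dock, evStop) → (Manipulate, A_LIGHT)
  (Dock, evStart) → (Hold, A_TURN)
  (Dock, evDone) → (Standby, A_LIGHT)
  (Dock, evDetect) → (Manipulate, A_WAIT)  ← event matches
event = evDetect selects (Manipulate, A_WAIT)

mode=Manipulate action=A_WAIT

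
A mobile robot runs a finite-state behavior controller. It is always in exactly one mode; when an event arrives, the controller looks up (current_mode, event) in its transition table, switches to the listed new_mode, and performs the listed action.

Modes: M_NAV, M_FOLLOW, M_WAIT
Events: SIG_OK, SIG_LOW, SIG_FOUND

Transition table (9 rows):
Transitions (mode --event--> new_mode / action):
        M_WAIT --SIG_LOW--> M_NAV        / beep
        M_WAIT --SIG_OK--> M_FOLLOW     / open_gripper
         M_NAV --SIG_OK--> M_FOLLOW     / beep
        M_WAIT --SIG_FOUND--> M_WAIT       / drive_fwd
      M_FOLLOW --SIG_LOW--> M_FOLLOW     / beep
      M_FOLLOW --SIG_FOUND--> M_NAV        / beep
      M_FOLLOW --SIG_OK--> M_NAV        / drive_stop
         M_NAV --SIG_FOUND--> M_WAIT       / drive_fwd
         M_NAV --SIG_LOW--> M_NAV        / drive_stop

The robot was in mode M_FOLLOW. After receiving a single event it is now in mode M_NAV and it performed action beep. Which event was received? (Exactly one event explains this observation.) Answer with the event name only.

SIG_FOUND

try SIG_OK: (M_FOLLOW, SIG_OK) → (M_NAV, drive_stop)
try SIG_LOW: (M_FOLLOW, SIG_LOW) → (M_FOLLOW, beep)
try SIG_FOUND: (M_FOLLOW, SIG_FOUND) → (M_NAV, beep)  ← matches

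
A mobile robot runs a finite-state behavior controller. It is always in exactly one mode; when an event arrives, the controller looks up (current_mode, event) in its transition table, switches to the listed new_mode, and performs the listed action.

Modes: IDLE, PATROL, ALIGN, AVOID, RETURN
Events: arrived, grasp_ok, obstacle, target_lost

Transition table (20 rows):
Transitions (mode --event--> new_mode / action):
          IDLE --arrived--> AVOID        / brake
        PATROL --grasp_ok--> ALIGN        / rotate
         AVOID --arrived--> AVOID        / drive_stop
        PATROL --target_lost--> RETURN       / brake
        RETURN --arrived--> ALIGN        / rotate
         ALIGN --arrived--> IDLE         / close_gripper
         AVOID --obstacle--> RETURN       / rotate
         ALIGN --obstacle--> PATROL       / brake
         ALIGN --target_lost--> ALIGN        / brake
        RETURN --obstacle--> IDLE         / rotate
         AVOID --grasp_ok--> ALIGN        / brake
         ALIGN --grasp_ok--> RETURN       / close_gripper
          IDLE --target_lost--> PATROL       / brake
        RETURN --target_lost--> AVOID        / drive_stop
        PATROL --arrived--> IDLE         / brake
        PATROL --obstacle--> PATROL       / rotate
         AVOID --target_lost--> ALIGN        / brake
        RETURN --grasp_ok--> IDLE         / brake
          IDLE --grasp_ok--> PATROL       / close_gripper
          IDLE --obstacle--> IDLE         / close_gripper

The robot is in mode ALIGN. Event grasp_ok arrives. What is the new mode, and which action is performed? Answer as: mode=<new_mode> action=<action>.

current mode = ALIGN; filter table to that mode:
  (ALIGN, arrived) → (IDLE, close_gripper)
  (ALIGN, obstacle) → (PATROL, brake)
  (ALIGN, target_lost) → (ALIGN, brake)
  (ALIGN, grasp_ok) → (RETURN, close_gripper)  ← event matches
event = grasp_ok selects (RETURN, close_gripper)

mode=RETURN action=close_gripper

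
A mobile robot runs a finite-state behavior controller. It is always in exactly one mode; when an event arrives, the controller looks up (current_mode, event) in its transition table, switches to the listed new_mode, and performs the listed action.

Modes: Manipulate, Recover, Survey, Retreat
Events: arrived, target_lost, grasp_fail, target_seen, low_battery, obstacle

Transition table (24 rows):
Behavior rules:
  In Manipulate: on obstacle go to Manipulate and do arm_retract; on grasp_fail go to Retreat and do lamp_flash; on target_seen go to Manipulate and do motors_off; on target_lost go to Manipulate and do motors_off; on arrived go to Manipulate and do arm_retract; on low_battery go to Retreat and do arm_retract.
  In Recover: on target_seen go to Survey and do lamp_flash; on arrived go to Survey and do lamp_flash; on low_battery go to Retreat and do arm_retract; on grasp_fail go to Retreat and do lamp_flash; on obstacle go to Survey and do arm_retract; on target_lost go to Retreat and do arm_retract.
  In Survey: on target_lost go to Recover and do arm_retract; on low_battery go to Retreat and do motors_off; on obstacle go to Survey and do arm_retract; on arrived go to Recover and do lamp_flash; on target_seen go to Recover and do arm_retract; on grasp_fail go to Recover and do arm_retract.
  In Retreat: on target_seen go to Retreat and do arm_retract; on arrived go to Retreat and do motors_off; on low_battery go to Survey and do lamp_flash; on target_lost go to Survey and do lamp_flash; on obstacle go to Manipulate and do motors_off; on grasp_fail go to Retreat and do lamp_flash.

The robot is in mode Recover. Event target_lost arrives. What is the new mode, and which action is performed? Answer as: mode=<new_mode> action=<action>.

mode=Retreat action=arm_retract

current mode = Recover; filter table to that mode:
  (Recover, target_seen) → (Survey, lamp_flash)
  (Recover, arrived) → (Survey, lamp_flash)
  (Recover, low_battery) → (Retreat, arm_retract)
  (Recover, grasp_fail) → (Retreat, lamp_flash)
  (Recover, obstacle) → (Survey, arm_retract)
  (Recover, target_lost) → (Retreat, arm_retract)  ← event matches
event = target_lost selects (Retreat, arm_retract)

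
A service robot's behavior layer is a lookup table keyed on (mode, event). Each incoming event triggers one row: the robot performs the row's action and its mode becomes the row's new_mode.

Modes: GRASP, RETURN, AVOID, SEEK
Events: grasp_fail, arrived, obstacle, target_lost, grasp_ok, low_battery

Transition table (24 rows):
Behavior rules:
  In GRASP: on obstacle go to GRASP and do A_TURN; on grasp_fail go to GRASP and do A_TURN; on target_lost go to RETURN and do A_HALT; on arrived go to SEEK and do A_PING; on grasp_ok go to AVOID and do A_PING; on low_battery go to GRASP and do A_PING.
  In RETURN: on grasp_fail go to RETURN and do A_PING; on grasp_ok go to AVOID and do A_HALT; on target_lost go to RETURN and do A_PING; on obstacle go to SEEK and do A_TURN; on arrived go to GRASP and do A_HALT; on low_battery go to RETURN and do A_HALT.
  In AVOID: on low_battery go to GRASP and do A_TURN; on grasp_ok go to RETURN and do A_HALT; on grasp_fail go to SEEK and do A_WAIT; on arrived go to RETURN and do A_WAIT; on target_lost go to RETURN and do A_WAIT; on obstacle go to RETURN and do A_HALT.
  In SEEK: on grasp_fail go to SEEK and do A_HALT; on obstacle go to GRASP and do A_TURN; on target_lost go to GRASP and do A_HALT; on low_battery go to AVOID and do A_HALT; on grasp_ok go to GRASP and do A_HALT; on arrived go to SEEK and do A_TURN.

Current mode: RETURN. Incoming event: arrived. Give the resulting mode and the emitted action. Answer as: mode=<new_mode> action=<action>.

mode=GRASP action=A_HALT

current mode = RETURN; filter table to that mode:
  (RETURN, grasp_fail) → (RETURN, A_PING)
  (RETURN, grasp_ok) → (AVOID, A_HALT)
  (RETURN, target_lost) → (RETURN, A_PING)
  (RETURN, obstacle) → (SEEK, A_TURN)
  (RETURN, arrived) → (GRASP, A_HALT)  ← event matches
  (RETURN, low_battery) → (RETURN, A_HALT)
event = arrived selects (GRASP, A_HALT)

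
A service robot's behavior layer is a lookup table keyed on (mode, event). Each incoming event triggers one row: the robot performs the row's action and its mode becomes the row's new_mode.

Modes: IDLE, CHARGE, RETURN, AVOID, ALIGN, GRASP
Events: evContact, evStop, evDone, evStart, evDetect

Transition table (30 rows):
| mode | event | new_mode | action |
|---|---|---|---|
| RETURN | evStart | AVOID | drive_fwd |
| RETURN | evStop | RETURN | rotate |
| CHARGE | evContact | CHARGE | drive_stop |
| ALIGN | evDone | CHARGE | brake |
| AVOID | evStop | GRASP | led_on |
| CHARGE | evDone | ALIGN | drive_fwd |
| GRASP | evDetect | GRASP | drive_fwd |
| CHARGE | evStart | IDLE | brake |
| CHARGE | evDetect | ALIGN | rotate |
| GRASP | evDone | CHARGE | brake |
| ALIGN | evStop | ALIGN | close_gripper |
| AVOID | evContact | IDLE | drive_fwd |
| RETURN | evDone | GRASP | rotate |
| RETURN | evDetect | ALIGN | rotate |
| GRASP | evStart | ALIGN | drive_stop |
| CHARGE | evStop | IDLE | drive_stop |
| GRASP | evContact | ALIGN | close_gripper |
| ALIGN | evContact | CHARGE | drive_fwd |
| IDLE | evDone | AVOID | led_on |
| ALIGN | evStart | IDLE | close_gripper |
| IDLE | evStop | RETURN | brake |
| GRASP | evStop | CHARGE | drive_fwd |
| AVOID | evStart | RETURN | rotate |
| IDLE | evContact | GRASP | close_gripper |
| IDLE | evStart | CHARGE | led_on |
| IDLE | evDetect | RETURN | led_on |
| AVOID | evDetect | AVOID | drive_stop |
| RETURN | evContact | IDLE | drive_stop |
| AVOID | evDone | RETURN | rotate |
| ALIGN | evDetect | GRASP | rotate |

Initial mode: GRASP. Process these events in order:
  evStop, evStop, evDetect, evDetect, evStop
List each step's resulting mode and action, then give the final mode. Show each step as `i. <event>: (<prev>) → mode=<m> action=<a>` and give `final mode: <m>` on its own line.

final mode: ALIGN

1. evStop: (GRASP) → mode=CHARGE action=drive_fwd
2. evStop: (CHARGE) → mode=IDLE action=drive_stop
3. evDetect: (IDLE) → mode=RETURN action=led_on
4. evDetect: (RETURN) → mode=ALIGN action=rotate
5. evStop: (ALIGN) → mode=ALIGN action=close_gripper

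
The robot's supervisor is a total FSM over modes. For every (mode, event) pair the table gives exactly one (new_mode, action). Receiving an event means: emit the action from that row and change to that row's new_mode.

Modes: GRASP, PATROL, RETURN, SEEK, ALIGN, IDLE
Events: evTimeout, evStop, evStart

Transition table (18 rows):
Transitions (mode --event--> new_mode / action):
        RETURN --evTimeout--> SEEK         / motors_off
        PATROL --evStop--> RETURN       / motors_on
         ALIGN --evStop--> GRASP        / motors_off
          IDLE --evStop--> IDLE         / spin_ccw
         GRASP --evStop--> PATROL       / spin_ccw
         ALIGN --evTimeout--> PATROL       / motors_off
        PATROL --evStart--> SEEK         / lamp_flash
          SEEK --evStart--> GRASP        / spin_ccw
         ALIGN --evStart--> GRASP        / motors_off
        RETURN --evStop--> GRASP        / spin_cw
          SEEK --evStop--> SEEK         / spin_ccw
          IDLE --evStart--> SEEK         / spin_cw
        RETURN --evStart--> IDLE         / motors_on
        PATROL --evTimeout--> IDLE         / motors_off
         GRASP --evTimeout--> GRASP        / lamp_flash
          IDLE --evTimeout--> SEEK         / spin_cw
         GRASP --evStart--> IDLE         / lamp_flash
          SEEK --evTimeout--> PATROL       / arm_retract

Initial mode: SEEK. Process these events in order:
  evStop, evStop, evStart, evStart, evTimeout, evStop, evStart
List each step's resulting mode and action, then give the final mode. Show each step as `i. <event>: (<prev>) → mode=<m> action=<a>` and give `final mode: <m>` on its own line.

1. evStop: (SEEK) → mode=SEEK action=spin_ccw
2. evStop: (SEEK) → mode=SEEK action=spin_ccw
3. evStart: (SEEK) → mode=GRASP action=spin_ccw
4. evStart: (GRASP) → mode=IDLE action=lamp_flash
5. evTimeout: (IDLE) → mode=SEEK action=spin_cw
6. evStop: (SEEK) → mode=SEEK action=spin_ccw
7. evStart: (SEEK) → mode=GRASP action=spin_ccw

final mode: GRASP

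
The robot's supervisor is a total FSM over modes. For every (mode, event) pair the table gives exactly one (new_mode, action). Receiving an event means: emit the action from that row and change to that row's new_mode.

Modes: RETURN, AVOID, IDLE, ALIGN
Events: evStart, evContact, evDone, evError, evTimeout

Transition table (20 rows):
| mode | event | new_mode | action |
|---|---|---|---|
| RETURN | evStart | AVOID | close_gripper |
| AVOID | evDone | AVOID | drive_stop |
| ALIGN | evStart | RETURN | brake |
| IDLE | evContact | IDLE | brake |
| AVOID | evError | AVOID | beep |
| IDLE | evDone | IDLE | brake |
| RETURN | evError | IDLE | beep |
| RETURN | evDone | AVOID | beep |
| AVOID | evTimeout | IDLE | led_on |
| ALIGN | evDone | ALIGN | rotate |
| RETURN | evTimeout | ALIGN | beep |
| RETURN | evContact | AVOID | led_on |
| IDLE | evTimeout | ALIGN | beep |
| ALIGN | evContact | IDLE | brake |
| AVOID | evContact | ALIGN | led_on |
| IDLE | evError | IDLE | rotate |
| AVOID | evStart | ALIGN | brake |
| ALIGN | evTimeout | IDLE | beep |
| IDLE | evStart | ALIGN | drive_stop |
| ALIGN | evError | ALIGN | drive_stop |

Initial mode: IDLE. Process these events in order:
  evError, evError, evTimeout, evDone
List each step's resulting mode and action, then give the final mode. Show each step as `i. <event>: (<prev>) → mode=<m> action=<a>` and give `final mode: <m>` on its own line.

final mode: ALIGN

1. evError: (IDLE) → mode=IDLE action=rotate
2. evError: (IDLE) → mode=IDLE action=rotate
3. evTimeout: (IDLE) → mode=ALIGN action=beep
4. evDone: (ALIGN) → mode=ALIGN action=rotate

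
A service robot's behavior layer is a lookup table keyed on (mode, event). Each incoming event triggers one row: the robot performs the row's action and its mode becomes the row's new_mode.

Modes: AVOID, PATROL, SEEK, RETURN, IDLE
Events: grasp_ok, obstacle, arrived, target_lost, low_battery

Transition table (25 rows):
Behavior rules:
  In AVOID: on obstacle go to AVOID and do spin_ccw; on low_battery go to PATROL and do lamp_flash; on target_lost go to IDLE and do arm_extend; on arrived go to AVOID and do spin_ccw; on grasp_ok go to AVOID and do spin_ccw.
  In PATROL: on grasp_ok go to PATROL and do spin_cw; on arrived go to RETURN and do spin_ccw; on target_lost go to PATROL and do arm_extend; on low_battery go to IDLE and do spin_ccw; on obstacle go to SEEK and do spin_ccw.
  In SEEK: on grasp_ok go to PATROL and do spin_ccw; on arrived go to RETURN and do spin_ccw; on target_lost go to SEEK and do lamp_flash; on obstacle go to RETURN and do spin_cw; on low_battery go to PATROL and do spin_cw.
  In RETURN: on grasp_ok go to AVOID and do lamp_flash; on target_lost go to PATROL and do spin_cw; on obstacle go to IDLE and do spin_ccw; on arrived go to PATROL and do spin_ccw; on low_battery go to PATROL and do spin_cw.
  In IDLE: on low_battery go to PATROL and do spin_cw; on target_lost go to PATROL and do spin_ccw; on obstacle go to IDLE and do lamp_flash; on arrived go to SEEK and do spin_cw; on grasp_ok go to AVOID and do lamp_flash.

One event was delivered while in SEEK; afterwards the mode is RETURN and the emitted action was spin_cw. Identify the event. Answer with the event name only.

obstacle

try grasp_ok: (SEEK, grasp_ok) → (PATROL, spin_ccw)
try obstacle: (SEEK, obstacle) → (RETURN, spin_cw)  ← matches
try arrived: (SEEK, arrived) → (RETURN, spin_ccw)
try target_lost: (SEEK, target_lost) → (SEEK, lamp_flash)
try low_battery: (SEEK, low_battery) → (PATROL, spin_cw)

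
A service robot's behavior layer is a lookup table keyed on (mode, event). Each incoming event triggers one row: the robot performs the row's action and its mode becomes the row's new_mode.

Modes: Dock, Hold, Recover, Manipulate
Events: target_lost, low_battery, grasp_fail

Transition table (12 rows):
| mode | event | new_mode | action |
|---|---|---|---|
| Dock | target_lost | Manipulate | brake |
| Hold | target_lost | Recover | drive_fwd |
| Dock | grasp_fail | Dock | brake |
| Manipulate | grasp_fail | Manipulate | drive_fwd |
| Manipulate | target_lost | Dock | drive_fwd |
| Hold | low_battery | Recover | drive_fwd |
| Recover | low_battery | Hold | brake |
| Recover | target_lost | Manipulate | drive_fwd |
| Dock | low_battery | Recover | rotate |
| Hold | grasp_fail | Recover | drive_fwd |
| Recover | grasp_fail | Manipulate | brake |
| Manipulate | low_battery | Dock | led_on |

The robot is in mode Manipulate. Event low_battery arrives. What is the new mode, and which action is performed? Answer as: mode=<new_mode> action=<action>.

current mode = Manipulate; filter table to that mode:
  (Manipulate, grasp_fail) → (Manipulate, drive_fwd)
  (Manipulate, target_lost) → (Dock, drive_fwd)
  (Manipulate, low_battery) → (Dock, led_on)  ← event matches
event = low_battery selects (Dock, led_on)

mode=Dock action=led_on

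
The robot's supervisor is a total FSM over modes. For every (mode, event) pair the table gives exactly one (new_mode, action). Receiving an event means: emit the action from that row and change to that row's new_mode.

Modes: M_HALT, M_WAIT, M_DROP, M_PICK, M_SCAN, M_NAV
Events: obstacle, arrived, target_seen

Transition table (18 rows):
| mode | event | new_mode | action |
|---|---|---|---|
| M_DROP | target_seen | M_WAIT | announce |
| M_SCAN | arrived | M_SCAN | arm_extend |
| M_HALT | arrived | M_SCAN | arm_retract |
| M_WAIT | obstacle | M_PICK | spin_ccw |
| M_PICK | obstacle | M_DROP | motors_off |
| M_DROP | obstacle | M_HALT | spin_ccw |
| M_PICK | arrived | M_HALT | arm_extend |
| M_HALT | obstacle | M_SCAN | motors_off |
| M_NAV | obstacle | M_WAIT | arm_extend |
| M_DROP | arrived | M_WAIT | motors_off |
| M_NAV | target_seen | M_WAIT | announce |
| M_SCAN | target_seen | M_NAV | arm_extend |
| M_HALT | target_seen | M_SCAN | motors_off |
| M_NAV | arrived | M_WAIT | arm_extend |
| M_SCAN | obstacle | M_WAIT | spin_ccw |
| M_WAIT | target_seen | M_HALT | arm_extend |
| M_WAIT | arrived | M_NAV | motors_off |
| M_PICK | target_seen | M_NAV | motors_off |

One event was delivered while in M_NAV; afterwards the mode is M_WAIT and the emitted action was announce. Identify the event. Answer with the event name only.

try obstacle: (M_NAV, obstacle) → (M_WAIT, arm_extend)
try arrived: (M_NAV, arrived) → (M_WAIT, arm_extend)
try target_seen: (M_NAV, target_seen) → (M_WAIT, announce)  ← matches

target_seen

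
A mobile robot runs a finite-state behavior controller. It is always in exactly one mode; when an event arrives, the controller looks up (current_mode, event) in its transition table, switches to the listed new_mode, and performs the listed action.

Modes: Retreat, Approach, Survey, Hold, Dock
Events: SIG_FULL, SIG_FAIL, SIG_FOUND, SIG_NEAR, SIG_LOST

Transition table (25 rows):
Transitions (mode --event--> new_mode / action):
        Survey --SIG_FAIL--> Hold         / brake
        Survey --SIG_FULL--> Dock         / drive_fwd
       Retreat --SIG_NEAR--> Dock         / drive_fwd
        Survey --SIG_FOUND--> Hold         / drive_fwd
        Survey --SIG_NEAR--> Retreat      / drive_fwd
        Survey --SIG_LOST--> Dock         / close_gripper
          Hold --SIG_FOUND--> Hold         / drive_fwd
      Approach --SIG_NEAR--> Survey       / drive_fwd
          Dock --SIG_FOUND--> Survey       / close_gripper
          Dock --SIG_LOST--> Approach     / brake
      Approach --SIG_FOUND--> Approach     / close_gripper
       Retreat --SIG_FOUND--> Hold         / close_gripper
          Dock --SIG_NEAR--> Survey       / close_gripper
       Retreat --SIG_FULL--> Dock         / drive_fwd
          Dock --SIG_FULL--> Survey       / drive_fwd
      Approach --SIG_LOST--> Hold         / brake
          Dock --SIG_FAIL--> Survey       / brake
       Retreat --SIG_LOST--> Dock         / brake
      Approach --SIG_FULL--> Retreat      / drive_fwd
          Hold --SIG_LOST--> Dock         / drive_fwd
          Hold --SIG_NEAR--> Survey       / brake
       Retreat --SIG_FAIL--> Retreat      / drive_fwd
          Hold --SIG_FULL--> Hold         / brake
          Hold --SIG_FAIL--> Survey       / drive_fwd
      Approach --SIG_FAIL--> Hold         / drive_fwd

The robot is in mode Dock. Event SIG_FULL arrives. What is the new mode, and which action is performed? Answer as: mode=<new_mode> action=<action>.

mode=Survey action=drive_fwd

current mode = Dock; filter table to that mode:
  (Dock, SIG_FOUND) → (Survey, close_gripper)
  (Dock, SIG_LOST) → (Approach, brake)
  (Dock, SIG_NEAR) → (Survey, close_gripper)
  (Dock, SIG_FULL) → (Survey, drive_fwd)  ← event matches
  (Dock, SIG_FAIL) → (Survey, brake)
event = SIG_FULL selects (Survey, drive_fwd)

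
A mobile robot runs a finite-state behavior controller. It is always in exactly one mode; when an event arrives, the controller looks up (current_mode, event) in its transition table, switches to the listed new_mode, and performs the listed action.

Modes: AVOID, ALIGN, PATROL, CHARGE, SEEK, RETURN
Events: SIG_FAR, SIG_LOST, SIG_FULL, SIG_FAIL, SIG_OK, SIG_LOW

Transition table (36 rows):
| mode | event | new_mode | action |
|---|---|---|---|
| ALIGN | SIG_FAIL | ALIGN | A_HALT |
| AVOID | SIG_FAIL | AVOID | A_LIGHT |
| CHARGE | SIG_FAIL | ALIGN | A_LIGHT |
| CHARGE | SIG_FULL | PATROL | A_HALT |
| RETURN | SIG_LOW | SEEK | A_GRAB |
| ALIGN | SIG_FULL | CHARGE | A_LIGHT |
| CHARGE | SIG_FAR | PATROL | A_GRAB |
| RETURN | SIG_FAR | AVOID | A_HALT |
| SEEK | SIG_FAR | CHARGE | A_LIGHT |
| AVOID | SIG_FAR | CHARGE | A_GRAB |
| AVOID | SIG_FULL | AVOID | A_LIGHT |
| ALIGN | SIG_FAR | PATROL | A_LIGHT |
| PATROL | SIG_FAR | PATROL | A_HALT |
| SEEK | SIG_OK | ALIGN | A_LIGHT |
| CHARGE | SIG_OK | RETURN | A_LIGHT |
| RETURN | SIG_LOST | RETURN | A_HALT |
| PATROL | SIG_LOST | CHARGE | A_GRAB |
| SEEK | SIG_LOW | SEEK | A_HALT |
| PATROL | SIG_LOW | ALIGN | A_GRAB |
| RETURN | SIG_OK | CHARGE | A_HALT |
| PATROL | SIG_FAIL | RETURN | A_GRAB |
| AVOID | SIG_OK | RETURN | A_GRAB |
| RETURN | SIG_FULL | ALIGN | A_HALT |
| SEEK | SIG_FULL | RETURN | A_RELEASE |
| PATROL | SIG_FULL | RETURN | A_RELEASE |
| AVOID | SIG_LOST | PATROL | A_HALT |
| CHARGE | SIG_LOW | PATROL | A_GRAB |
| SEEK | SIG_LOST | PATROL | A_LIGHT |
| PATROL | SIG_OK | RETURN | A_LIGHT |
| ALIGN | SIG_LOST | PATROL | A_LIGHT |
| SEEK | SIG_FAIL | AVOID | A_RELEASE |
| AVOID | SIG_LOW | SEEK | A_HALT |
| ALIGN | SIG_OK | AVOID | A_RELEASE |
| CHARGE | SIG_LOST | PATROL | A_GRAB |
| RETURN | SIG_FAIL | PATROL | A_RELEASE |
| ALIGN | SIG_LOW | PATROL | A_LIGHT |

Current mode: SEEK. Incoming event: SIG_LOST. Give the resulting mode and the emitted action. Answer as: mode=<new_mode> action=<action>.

current mode = SEEK; filter table to that mode:
  (SEEK, SIG_FAR) → (CHARGE, A_LIGHT)
  (SEEK, SIG_OK) → (ALIGN, A_LIGHT)
  (SEEK, SIG_LOW) → (SEEK, A_HALT)
  (SEEK, SIG_FULL) → (RETURN, A_RELEASE)
  (SEEK, SIG_LOST) → (PATROL, A_LIGHT)  ← event matches
  (SEEK, SIG_FAIL) → (AVOID, A_RELEASE)
event = SIG_LOST selects (PATROL, A_LIGHT)

mode=PATROL action=A_LIGHT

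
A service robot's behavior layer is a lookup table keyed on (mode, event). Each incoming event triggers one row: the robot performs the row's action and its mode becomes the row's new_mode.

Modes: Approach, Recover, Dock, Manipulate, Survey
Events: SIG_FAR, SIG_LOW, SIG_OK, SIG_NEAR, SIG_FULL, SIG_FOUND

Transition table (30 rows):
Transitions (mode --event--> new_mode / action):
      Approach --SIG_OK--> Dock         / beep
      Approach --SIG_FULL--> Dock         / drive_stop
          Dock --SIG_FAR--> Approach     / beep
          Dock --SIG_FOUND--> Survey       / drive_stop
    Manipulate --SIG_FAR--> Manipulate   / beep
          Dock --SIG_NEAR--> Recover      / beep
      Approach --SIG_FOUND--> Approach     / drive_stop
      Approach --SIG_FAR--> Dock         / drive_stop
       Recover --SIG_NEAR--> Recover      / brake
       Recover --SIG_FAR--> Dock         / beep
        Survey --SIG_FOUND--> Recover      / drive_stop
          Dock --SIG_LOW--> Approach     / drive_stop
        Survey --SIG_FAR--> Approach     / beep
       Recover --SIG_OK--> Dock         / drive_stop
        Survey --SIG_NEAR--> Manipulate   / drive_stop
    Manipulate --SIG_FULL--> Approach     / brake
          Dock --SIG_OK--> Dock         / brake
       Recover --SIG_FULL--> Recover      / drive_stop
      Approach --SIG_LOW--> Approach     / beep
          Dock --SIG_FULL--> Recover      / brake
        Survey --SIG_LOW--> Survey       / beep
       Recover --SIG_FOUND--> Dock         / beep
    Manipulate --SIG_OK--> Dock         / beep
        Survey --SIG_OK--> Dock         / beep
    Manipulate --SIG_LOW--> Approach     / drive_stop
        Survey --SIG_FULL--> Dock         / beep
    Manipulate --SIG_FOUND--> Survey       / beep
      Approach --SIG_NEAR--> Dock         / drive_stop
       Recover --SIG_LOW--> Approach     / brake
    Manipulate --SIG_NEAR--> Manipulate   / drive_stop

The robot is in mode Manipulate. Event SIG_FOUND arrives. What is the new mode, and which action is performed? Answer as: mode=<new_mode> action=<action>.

current mode = Manipulate; filter table to that mode:
  (Manipulate, SIG_FAR) → (Manipulate, beep)
  (Manipulate, SIG_FULL) → (Approach, brake)
  (Manipulate, SIG_OK) → (Dock, beep)
  (Manipulate, SIG_LOW) → (Approach, drive_stop)
  (Manipulate, SIG_FOUND) → (Survey, beep)  ← event matches
  (Manipulate, SIG_NEAR) → (Manipulate, drive_stop)
event = SIG_FOUND selects (Survey, beep)

mode=Survey action=beep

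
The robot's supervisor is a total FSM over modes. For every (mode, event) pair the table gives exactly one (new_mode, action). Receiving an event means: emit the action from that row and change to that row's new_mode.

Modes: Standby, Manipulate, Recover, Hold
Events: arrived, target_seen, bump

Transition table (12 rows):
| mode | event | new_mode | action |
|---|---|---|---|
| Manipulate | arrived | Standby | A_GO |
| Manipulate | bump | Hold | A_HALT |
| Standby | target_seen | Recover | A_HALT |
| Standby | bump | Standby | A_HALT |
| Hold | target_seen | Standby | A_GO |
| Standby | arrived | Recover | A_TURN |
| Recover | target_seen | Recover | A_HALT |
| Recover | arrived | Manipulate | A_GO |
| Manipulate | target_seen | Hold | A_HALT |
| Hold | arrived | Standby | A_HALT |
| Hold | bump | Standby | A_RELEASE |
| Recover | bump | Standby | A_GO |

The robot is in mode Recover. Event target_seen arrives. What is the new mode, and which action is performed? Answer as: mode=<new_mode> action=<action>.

mode=Recover action=A_HALT

current mode = Recover; filter table to that mode:
  (Recover, target_seen) → (Recover, A_HALT)  ← event matches
  (Recover, arrived) → (Manipulate, A_GO)
  (Recover, bump) → (Standby, A_GO)
event = target_seen selects (Recover, A_HALT)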